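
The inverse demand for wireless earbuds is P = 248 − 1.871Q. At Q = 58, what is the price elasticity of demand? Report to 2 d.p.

At Q = 58, P = 248 − 1.871(58) = 139.48.
dP/dQ = −1.871, so dQ/dP = 1/(−1.871) = -0.534.
ε = (dQ/dP)(P/Q) = (-0.534)(139.48/58).

-1.29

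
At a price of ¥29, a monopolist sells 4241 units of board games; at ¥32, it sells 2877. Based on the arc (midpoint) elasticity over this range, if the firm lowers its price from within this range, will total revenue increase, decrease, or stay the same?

Arc ε = (-1364/3)(30.50/3559.0) ≈ -3.896.
|ε| = 3.90 > 1, so demand is elastic. A price cut therefore raises total revenue.

increase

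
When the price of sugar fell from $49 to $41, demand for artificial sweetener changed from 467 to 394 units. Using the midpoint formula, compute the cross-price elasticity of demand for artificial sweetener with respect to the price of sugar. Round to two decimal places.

0.95

ΔQ_x = 394 − 467 = -73; ΔP_y = 41 − 49 = -8.
Midpoints: P̄_y = 45.00, Q̄_x = 430.5.
ε_xy = (ΔQ_x/ΔP_y)(P̄_y/Q̄_x) = (-73/-8)(45.00/430.5).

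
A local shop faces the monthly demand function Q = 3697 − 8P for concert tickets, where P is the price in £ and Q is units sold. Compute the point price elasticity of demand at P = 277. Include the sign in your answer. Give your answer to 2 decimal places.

At P = 277, Q = 1481.
dQ/dP = −8.
ε = (dQ/dP)(P/Q) = (-8)(277/1481).
|ε| > 1, so demand is elastic at this price.

-1.50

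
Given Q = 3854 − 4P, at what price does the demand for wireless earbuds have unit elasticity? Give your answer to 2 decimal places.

481.75

For linear demand Q = a − bP, ε = −bP/(a − bP). |ε| = 1 when bP = a − bP, i.e. P = a/(2b).
P = 3854/(2·4) = 3854/8 = 481.7500.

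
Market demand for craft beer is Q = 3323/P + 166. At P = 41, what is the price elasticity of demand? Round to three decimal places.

-0.328

At P = 41, Q = 247.049.
dQ/dP = −3323/P² = -1.977.
ε = (dQ/dP)(P/Q) = (-1.977)(41/247.049).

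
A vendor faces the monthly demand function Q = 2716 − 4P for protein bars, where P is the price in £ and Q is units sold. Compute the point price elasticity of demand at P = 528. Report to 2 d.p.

At P = 528, Q = 604.
dQ/dP = −4.
ε = (dQ/dP)(P/Q) = (-4)(528/604).
|ε| > 1, so demand is elastic at this price.

-3.50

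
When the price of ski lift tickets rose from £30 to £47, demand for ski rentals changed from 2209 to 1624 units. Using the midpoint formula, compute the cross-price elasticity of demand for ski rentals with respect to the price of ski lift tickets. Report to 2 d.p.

-0.69

ΔQ_x = 1624 − 2209 = -585; ΔP_y = 47 − 30 = 17.
Midpoints: P̄_y = 38.50, Q̄_x = 1916.5.
ε_xy = (ΔQ_x/ΔP_y)(P̄_y/Q̄_x) = (-585/17)(38.50/1916.5).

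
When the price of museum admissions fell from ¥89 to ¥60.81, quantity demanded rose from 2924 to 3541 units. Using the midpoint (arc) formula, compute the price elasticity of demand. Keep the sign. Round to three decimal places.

-0.507

ΔQ = 3541 − 2924 = 617; ΔP = 60.81 − 89 = -28.19.
Midpoints: P̄ = 74.91, Q̄ = 3232.5.
ε = (ΔQ/ΔP)(P̄/Q̄) = (617/-28.19)(74.91/3232.5).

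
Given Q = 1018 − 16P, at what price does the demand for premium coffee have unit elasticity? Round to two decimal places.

For linear demand Q = a − bP, ε = −bP/(a − bP). |ε| = 1 when bP = a − bP, i.e. P = a/(2b).
P = 1018/(2·16) = 1018/32 = 31.8125.

31.81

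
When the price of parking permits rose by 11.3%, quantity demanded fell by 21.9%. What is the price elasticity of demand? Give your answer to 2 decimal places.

ε = %ΔQ / %ΔP = (-21.9)/(11.3) = -1.938.

-1.94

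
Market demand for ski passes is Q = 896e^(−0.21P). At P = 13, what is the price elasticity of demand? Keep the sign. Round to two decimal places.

-2.73

At P = 13, Q = 58.436.
dQ/dP = −0.21·896e^(−0.21P) = −0.21Q = -12.272.
ε = (dQ/dP)(P/Q) = (-12.272)(13/58.436).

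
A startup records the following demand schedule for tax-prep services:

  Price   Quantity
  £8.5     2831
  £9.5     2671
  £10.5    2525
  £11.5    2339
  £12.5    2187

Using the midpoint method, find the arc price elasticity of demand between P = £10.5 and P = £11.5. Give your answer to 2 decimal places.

At P = 10.5, Q = 2525; at P = 11.5, Q = 2339.
ΔQ = -186, ΔP = 1.0. Midpoints: P̄ = 11.00, Q̄ = 2432.0.
ε = (ΔQ/ΔP)(P̄/Q̄) = (-186/1.0)(11.00/2432.0).

-0.84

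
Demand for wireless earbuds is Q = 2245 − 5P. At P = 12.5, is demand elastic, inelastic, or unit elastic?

inelastic

Q = 2182.500, dQ/dP = -5.
ε = (dQ/dP)(P/Q) ≈ -0.029.
|ε| = 0.03 < 1.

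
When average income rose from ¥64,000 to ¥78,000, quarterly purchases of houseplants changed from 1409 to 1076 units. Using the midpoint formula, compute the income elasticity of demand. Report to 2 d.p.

-1.36

ΔQ = -333, ΔI = 14000. Midpoints: Ī = 71,000, Q̄ = 1242.5.
ε_I = (ΔQ/ΔI)(Ī/Q̄) = (-333/14000)(71000/1242.5).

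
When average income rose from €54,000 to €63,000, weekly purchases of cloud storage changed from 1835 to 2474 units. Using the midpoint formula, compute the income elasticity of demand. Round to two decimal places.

ΔQ = 639, ΔI = 9000. Midpoints: Ī = 58,500, Q̄ = 2154.5.
ε_I = (ΔQ/ΔI)(Ī/Q̄) = (639/9000)(58500/2154.5).
ε_I > 0, so the good is normal.

1.93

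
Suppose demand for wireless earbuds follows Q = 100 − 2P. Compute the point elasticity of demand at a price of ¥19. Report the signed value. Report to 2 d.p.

At P = 19, Q = 62.
dQ/dP = −2.
ε = (dQ/dP)(P/Q) = (-2)(19/62).
|ε| < 1, so demand is inelastic at this price.

-0.61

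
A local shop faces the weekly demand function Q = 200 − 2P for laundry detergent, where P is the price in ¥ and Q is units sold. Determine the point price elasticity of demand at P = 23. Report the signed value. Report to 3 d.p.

-0.299

At P = 23, Q = 154.
dQ/dP = −2.
ε = (dQ/dP)(P/Q) = (-2)(23/154).
|ε| < 1, so demand is inelastic at this price.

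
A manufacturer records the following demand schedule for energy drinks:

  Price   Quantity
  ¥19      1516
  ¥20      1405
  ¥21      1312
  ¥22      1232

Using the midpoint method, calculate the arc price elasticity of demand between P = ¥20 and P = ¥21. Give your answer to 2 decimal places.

At P = 20, Q = 1405; at P = 21, Q = 1312.
ΔQ = -93, ΔP = 1. Midpoints: P̄ = 20.50, Q̄ = 1358.5.
ε = (ΔQ/ΔP)(P̄/Q̄) = (-93/1)(20.50/1358.5).

-1.40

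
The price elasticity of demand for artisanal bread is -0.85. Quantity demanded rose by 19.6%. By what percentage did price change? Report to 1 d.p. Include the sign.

%ΔP ≈ %ΔQ / ε = (19.6%)/(-0.85) = -23.06%.

-23.1%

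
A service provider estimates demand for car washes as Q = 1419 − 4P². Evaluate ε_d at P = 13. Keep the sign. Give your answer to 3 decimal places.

At P = 13, Q = 743.
dQ/dP = −8P = -104.
ε = (dQ/dP)(P/Q) = (-104)(13/743).

-1.820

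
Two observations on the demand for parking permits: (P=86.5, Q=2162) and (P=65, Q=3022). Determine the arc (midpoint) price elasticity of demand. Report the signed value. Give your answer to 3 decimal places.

ΔQ = 3022 − 2162 = 860; ΔP = 65 − 86.5 = -21.5.
Midpoints: P̄ = 75.75, Q̄ = 2592.0.
ε = (ΔQ/ΔP)(P̄/Q̄) = (860/-21.5)(75.75/2592.0).

-1.169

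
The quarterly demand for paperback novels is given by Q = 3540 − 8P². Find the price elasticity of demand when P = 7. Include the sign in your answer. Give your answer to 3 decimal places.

-0.249

At P = 7, Q = 3148.
dQ/dP = −16P = -112.
ε = (dQ/dP)(P/Q) = (-112)(7/3148).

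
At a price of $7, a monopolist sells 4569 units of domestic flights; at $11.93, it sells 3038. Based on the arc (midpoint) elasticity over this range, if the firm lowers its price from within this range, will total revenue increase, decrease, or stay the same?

Arc ε = (-1531/4.93)(9.46/3803.5) ≈ -0.773.
|ε| = 0.77 < 1, so demand is inelastic. A price cut therefore reduces total revenue.

decrease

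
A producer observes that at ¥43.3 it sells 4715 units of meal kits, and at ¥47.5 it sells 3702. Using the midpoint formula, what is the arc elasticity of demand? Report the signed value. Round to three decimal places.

-2.602

ΔQ = 3702 − 4715 = -1013; ΔP = 47.5 − 43.3 = 4.2.
Midpoints: P̄ = 45.40, Q̄ = 4208.5.
ε = (ΔQ/ΔP)(P̄/Q̄) = (-1013/4.2)(45.40/4208.5).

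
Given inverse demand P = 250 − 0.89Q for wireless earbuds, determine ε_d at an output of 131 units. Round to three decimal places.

At Q = 131, P = 250 − 0.89(131) = 133.41.
dP/dQ = −0.89, so dQ/dP = 1/(−0.89) = -1.124.
ε = (dQ/dP)(P/Q) = (-1.124)(133.41/131).

-1.144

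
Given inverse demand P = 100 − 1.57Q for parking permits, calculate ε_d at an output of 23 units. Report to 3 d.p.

At Q = 23, P = 100 − 1.57(23) = 63.89.
dP/dQ = −1.57, so dQ/dP = 1/(−1.57) = -0.637.
ε = (dQ/dP)(P/Q) = (-0.637)(63.89/23).

-1.769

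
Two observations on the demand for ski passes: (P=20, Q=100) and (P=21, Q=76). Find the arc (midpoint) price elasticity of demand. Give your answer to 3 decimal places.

-5.591

ΔQ = 76 − 100 = -24; ΔP = 21 − 20 = 1.
Midpoints: P̄ = 20.50, Q̄ = 88.0.
ε = (ΔQ/ΔP)(P̄/Q̄) = (-24/1)(20.50/88.0).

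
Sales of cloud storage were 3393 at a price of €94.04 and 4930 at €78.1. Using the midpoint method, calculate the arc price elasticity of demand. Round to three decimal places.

ΔQ = 4930 − 3393 = 1537; ΔP = 78.1 − 94.04 = -15.94.
Midpoints: P̄ = 86.07, Q̄ = 4161.5.
ε = (ΔQ/ΔP)(P̄/Q̄) = (1537/-15.94)(86.07/4161.5).

-1.994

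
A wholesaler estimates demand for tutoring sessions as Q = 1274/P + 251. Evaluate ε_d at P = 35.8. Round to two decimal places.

At P = 35.8, Q = 286.587.
dQ/dP = −1274/P² = -0.994.
ε = (dQ/dP)(P/Q) = (-0.994)(35.8/286.587).
|ε| < 1, so demand is inelastic at this price.

-0.12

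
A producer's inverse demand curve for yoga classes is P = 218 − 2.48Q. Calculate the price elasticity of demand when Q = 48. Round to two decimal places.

-0.83

At Q = 48, P = 218 − 2.48(48) = 98.96.
dP/dQ = −2.48, so dQ/dP = 1/(−2.48) = -0.403.
ε = (dQ/dP)(P/Q) = (-0.403)(98.96/48).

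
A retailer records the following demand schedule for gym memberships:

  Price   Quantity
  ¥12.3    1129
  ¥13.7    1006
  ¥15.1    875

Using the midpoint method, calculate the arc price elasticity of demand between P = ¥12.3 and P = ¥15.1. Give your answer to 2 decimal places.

-1.24

At P = 12.3, Q = 1129; at P = 15.1, Q = 875.
ΔQ = -254, ΔP = 2.8. Midpoints: P̄ = 13.70, Q̄ = 1002.0.
ε = (ΔQ/ΔP)(P̄/Q̄) = (-254/2.8)(13.70/1002.0).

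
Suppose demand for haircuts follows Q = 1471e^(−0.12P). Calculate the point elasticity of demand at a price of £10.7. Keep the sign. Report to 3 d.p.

At P = 10.7, Q = 407.360.
dQ/dP = −0.12·1471e^(−0.12P) = −0.12Q = -48.883.
ε = (dQ/dP)(P/Q) = (-48.883)(10.7/407.360).

-1.284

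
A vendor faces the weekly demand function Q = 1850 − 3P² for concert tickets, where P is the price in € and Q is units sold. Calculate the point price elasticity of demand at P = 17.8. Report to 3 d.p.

At P = 17.8, Q = 899.480.
dQ/dP = −6P = -106.800.
ε = (dQ/dP)(P/Q) = (-106.800)(17.8/899.480).

-2.113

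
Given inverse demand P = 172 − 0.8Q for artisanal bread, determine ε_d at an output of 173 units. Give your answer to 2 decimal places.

-0.24

At Q = 173, P = 172 − 0.8(173) = 33.60.
dP/dQ = −0.8, so dQ/dP = 1/(−0.8) = -1.250.
ε = (dQ/dP)(P/Q) = (-1.250)(33.60/173).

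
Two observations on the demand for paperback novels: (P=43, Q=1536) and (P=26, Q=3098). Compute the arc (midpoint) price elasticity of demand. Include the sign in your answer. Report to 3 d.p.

-1.368

ΔQ = 3098 − 1536 = 1562; ΔP = 26 − 43 = -17.
Midpoints: P̄ = 34.50, Q̄ = 2317.0.
ε = (ΔQ/ΔP)(P̄/Q̄) = (1562/-17)(34.50/2317.0).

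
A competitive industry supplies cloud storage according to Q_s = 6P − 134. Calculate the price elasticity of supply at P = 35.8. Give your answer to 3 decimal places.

At P = 35.8, Q_s = 80.80.
dQ_s/dP = 6.
ε_s = (dQ_s/dP)(P/Q_s) = (6)(35.8/80.80).

2.658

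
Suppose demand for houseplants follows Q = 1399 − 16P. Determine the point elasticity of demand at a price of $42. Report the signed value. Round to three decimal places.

At P = 42, Q = 727.
dQ/dP = −16.
ε = (dQ/dP)(P/Q) = (-16)(42/727).

-0.924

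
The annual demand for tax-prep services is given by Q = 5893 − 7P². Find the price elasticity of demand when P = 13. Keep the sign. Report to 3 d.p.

At P = 13, Q = 4710.
dQ/dP = −14P = -182.
ε = (dQ/dP)(P/Q) = (-182)(13/4710).

-0.502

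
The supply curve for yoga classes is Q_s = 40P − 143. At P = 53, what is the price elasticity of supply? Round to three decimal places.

1.072

At P = 53, Q_s = 1977.
dQ_s/dP = 40.
ε_s = (dQ_s/dP)(P/Q_s) = (40)(53/1977).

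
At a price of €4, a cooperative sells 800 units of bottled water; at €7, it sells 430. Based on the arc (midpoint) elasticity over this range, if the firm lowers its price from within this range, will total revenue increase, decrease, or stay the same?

Arc ε = (-370/3)(5.50/615.0) ≈ -1.103.
|ε| = 1.10 > 1, so demand is elastic. A price cut therefore raises total revenue.

increase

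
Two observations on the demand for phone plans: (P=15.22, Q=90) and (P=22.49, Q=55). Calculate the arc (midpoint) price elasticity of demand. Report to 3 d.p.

ΔQ = 55 − 90 = -35; ΔP = 22.49 − 15.22 = 7.27.
Midpoints: P̄ = 18.86, Q̄ = 72.5.
ε = (ΔQ/ΔP)(P̄/Q̄) = (-35/7.27)(18.86/72.5).

-1.252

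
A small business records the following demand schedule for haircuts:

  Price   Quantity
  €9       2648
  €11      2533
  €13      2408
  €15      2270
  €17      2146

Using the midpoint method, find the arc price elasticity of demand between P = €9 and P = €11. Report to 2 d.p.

-0.22

At P = 9, Q = 2648; at P = 11, Q = 2533.
ΔQ = -115, ΔP = 2. Midpoints: P̄ = 10.00, Q̄ = 2590.5.
ε = (ΔQ/ΔP)(P̄/Q̄) = (-115/2)(10.00/2590.5).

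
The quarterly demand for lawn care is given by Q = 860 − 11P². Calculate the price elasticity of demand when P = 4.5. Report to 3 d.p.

-0.699

At P = 4.5, Q = 637.250.
dQ/dP = −22P = -99.
ε = (dQ/dP)(P/Q) = (-99)(4.5/637.250).
|ε| < 1, so demand is inelastic at this price.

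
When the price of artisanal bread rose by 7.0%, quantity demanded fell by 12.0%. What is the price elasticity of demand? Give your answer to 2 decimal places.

-1.71

ε = %ΔQ / %ΔP = (-12.0)/(7.0) = -1.714.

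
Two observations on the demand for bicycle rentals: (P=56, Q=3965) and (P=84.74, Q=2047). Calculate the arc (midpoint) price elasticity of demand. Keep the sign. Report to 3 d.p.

-1.562

ΔQ = 2047 − 3965 = -1918; ΔP = 84.74 − 56 = 28.74.
Midpoints: P̄ = 70.37, Q̄ = 3006.0.
ε = (ΔQ/ΔP)(P̄/Q̄) = (-1918/28.74)(70.37/3006.0).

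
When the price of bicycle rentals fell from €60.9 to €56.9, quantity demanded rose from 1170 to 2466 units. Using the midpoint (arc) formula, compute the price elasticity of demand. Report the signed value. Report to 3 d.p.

ΔQ = 2466 − 1170 = 1296; ΔP = 56.9 − 60.9 = -4.
Midpoints: P̄ = 58.90, Q̄ = 1818.0.
ε = (ΔQ/ΔP)(P̄/Q̄) = (1296/-4)(58.90/1818.0).

-10.497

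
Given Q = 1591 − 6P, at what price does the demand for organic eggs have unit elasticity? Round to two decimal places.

For linear demand Q = a − bP, ε = −bP/(a − bP). |ε| = 1 when bP = a − bP, i.e. P = a/(2b).
P = 1591/(2·6) = 1591/12 = 132.5833.

132.58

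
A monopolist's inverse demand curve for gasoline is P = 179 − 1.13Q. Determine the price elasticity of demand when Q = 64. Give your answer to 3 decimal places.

-1.475

At Q = 64, P = 179 − 1.13(64) = 106.68.
dP/dQ = −1.13, so dQ/dP = 1/(−1.13) = -0.885.
ε = (dQ/dP)(P/Q) = (-0.885)(106.68/64).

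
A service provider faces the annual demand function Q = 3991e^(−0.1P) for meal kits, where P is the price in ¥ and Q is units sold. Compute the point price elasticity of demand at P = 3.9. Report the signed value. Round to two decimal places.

-0.39

At P = 3.9, Q = 2702.134.
dQ/dP = −0.1·3991e^(−0.1P) = −0.1Q = -270.213.
ε = (dQ/dP)(P/Q) = (-270.213)(3.9/2702.134).
|ε| < 1, so demand is inelastic at this price.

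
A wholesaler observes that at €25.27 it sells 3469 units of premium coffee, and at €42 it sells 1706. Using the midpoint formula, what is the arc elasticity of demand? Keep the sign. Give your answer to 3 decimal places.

ΔQ = 1706 − 3469 = -1763; ΔP = 42 − 25.27 = 16.73.
Midpoints: P̄ = 33.63, Q̄ = 2587.5.
ε = (ΔQ/ΔP)(P̄/Q̄) = (-1763/16.73)(33.63/2587.5).

-1.370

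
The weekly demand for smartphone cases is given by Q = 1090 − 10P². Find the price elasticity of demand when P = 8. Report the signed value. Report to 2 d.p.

At P = 8, Q = 450.
dQ/dP = −20P = -160.
ε = (dQ/dP)(P/Q) = (-160)(8/450).

-2.84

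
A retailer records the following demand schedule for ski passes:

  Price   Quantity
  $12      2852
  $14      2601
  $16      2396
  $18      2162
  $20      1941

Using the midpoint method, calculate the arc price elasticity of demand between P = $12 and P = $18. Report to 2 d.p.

-0.69

At P = 12, Q = 2852; at P = 18, Q = 2162.
ΔQ = -690, ΔP = 6. Midpoints: P̄ = 15.00, Q̄ = 2507.0.
ε = (ΔQ/ΔP)(P̄/Q̄) = (-690/6)(15.00/2507.0).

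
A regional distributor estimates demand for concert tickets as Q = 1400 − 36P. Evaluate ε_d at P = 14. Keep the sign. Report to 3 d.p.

At P = 14, Q = 896.
dQ/dP = −36.
ε = (dQ/dP)(P/Q) = (-36)(14/896).
|ε| < 1, so demand is inelastic at this price.

-0.563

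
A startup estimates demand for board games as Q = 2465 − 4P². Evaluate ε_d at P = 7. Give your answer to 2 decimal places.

At P = 7, Q = 2269.
dQ/dP = −8P = -56.
ε = (dQ/dP)(P/Q) = (-56)(7/2269).
|ε| < 1, so demand is inelastic at this price.

-0.17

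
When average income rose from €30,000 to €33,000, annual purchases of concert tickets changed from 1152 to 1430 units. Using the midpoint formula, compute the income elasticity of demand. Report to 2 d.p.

ΔQ = 278, ΔI = 3000. Midpoints: Ī = 31,500, Q̄ = 1291.0.
ε_I = (ΔQ/ΔI)(Ī/Q̄) = (278/3000)(31500/1291.0).

2.26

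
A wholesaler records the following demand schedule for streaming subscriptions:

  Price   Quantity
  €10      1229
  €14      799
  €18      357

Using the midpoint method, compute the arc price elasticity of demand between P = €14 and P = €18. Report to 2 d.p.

At P = 14, Q = 799; at P = 18, Q = 357.
ΔQ = -442, ΔP = 4. Midpoints: P̄ = 16.00, Q̄ = 578.0.
ε = (ΔQ/ΔP)(P̄/Q̄) = (-442/4)(16.00/578.0).

-3.06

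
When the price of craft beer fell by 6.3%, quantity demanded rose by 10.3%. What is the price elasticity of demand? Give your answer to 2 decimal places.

-1.63

ε = %ΔQ / %ΔP = (10.3)/(-6.3) = -1.635.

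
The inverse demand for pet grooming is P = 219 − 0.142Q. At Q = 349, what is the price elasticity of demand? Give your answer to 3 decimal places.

At Q = 349, P = 219 − 0.142(349) = 169.44.
dP/dQ = −0.142, so dQ/dP = 1/(−0.142) = -7.042.
ε = (dQ/dP)(P/Q) = (-7.042)(169.44/349).

-3.419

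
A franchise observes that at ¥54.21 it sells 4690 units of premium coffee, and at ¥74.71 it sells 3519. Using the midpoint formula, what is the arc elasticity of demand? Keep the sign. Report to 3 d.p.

ΔQ = 3519 − 4690 = -1171; ΔP = 74.71 − 54.21 = 20.5.
Midpoints: P̄ = 64.46, Q̄ = 4104.5.
ε = (ΔQ/ΔP)(P̄/Q̄) = (-1171/20.5)(64.46/4104.5).

-0.897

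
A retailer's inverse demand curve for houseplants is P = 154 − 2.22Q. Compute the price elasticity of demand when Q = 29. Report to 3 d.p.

At Q = 29, P = 154 − 2.22(29) = 89.62.
dP/dQ = −2.22, so dQ/dP = 1/(−2.22) = -0.450.
ε = (dQ/dP)(P/Q) = (-0.450)(89.62/29).

-1.392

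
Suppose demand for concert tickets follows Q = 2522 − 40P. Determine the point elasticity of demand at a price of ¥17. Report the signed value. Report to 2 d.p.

At P = 17, Q = 1842.
dQ/dP = −40.
ε = (dQ/dP)(P/Q) = (-40)(17/1842).

-0.37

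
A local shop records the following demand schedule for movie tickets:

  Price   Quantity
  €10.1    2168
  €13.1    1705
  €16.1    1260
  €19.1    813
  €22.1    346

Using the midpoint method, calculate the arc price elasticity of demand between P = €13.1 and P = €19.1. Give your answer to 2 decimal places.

-1.90

At P = 13.1, Q = 1705; at P = 19.1, Q = 813.
ΔQ = -892, ΔP = 6.0. Midpoints: P̄ = 16.10, Q̄ = 1259.0.
ε = (ΔQ/ΔP)(P̄/Q̄) = (-892/6.0)(16.10/1259.0).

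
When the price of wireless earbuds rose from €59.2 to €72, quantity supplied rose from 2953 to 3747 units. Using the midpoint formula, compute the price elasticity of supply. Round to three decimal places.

ΔQ = 3747 − 2953 = 794; ΔP = 72 − 59.2 = 12.8.
Midpoints: P̄ = 65.60, Q̄ = 3350.0.
ε_s = (ΔQ/ΔP)(P̄/Q̄) = (794/12.8)(65.60/3350.0).

1.215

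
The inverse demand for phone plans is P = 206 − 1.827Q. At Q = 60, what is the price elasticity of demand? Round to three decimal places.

-0.879

At Q = 60, P = 206 − 1.827(60) = 96.38.
dP/dQ = −1.827, so dQ/dP = 1/(−1.827) = -0.547.
ε = (dQ/dP)(P/Q) = (-0.547)(96.38/60).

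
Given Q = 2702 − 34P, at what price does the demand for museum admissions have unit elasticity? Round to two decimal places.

For linear demand Q = a − bP, ε = −bP/(a − bP). |ε| = 1 when bP = a − bP, i.e. P = a/(2b).
P = 2702/(2·34) = 2702/68 = 39.7353.

39.74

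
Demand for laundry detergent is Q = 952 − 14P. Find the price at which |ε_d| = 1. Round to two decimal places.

34.00

For linear demand Q = a − bP, ε = −bP/(a − bP). |ε| = 1 when bP = a − bP, i.e. P = a/(2b).
P = 952/(2·14) = 952/28 = 34.0000.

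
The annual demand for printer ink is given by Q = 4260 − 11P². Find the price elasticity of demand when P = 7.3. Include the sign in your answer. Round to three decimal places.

At P = 7.3, Q = 3673.810.
dQ/dP = −22P = -160.600.
ε = (dQ/dP)(P/Q) = (-160.600)(7.3/3673.810).
|ε| < 1, so demand is inelastic at this price.

-0.319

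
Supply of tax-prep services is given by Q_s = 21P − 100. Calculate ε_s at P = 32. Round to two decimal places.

1.17

At P = 32, Q_s = 572.
dQ_s/dP = 21.
ε_s = (dQ_s/dP)(P/Q_s) = (21)(32/572).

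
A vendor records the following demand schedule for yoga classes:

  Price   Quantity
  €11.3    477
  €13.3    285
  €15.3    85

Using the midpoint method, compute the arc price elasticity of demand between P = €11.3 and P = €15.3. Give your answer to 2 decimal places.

At P = 11.3, Q = 477; at P = 15.3, Q = 85.
ΔQ = -392, ΔP = 4.0. Midpoints: P̄ = 13.30, Q̄ = 281.0.
ε = (ΔQ/ΔP)(P̄/Q̄) = (-392/4.0)(13.30/281.0).

-4.64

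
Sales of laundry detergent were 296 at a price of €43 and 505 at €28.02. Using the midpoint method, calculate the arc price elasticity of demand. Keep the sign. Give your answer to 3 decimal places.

ΔQ = 505 − 296 = 209; ΔP = 28.02 − 43 = -14.98.
Midpoints: P̄ = 35.51, Q̄ = 400.5.
ε = (ΔQ/ΔP)(P̄/Q̄) = (209/-14.98)(35.51/400.5).

-1.237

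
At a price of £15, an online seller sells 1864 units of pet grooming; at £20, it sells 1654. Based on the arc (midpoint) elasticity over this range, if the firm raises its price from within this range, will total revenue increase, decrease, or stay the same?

increase

Arc ε = (-210/5)(17.50/1759.0) ≈ -0.418.
|ε| = 0.42 < 1, so demand is inelastic. A price rise therefore raises total revenue.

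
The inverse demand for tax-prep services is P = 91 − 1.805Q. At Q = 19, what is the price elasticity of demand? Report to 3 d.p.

At Q = 19, P = 91 − 1.805(19) = 56.70.
dP/dQ = −1.805, so dQ/dP = 1/(−1.805) = -0.554.
ε = (dQ/dP)(P/Q) = (-0.554)(56.70/19).

-1.653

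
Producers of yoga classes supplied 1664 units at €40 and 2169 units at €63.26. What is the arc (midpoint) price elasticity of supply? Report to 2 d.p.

0.58

ΔQ = 2169 − 1664 = 505; ΔP = 63.26 − 40 = 23.26.
Midpoints: P̄ = 51.63, Q̄ = 1916.5.
ε_s = (ΔQ/ΔP)(P̄/Q̄) = (505/23.26)(51.63/1916.5).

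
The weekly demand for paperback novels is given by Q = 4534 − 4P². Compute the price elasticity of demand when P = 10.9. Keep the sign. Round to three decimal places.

-0.234

At P = 10.9, Q = 4058.760.
dQ/dP = −8P = -87.200.
ε = (dQ/dP)(P/Q) = (-87.200)(10.9/4058.760).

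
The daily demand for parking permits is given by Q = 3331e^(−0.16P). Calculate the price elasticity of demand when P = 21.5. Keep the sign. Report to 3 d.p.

At P = 21.5, Q = 106.807.
dQ/dP = −0.16·3331e^(−0.16P) = −0.16Q = -17.089.
ε = (dQ/dP)(P/Q) = (-17.089)(21.5/106.807).
|ε| > 1, so demand is elastic at this price.

-3.440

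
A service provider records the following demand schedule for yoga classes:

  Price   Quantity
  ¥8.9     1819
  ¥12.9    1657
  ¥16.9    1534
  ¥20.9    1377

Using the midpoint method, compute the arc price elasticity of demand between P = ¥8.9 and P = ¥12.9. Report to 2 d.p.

-0.25

At P = 8.9, Q = 1819; at P = 12.9, Q = 1657.
ΔQ = -162, ΔP = 4.0. Midpoints: P̄ = 10.90, Q̄ = 1738.0.
ε = (ΔQ/ΔP)(P̄/Q̄) = (-162/4.0)(10.90/1738.0).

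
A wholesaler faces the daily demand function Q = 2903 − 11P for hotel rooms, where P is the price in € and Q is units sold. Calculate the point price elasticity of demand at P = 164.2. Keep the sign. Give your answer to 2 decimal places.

At P = 164.2, Q = 1096.800.
dQ/dP = −11.
ε = (dQ/dP)(P/Q) = (-11)(164.2/1096.800).

-1.65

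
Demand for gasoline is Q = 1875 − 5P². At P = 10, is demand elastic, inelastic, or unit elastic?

inelastic

Q = 1375, dQ/dP = -100.
ε = (dQ/dP)(P/Q) ≈ -0.727.
|ε| = 0.73 < 1.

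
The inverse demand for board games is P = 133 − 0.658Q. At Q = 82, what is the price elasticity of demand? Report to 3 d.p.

-1.465

At Q = 82, P = 133 − 0.658(82) = 79.04.
dP/dQ = −0.658, so dQ/dP = 1/(−0.658) = -1.520.
ε = (dQ/dP)(P/Q) = (-1.520)(79.04/82).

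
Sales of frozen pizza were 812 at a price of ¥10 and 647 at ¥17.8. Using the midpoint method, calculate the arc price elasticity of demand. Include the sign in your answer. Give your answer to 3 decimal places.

-0.403

ΔQ = 647 − 812 = -165; ΔP = 17.8 − 10 = 7.8.
Midpoints: P̄ = 13.90, Q̄ = 729.5.
ε = (ΔQ/ΔP)(P̄/Q̄) = (-165/7.8)(13.90/729.5).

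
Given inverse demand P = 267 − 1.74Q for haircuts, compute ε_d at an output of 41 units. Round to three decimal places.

At Q = 41, P = 267 − 1.74(41) = 195.66.
dP/dQ = −1.74, so dQ/dP = 1/(−1.74) = -0.575.
ε = (dQ/dP)(P/Q) = (-0.575)(195.66/41).

-2.743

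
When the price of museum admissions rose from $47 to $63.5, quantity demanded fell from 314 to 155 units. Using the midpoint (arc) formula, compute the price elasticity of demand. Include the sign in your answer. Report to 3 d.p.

-2.270

ΔQ = 155 − 314 = -159; ΔP = 63.5 − 47 = 16.5.
Midpoints: P̄ = 55.25, Q̄ = 234.5.
ε = (ΔQ/ΔP)(P̄/Q̄) = (-159/16.5)(55.25/234.5).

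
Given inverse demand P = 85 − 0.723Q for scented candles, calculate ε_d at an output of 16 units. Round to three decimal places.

-6.348

At Q = 16, P = 85 − 0.723(16) = 73.43.
dP/dQ = −0.723, so dQ/dP = 1/(−0.723) = -1.383.
ε = (dQ/dP)(P/Q) = (-1.383)(73.43/16).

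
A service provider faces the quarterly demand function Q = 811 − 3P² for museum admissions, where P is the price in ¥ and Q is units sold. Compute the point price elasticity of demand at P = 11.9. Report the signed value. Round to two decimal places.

At P = 11.9, Q = 386.170.
dQ/dP = −6P = -71.400.
ε = (dQ/dP)(P/Q) = (-71.400)(11.9/386.170).

-2.20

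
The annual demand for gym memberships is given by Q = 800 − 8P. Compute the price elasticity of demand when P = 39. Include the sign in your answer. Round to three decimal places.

At P = 39, Q = 488.
dQ/dP = −8.
ε = (dQ/dP)(P/Q) = (-8)(39/488).

-0.639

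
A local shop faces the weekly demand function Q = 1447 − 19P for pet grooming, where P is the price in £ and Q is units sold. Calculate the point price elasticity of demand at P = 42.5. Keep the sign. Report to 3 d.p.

-1.263

At P = 42.5, Q = 639.500.
dQ/dP = −19.
ε = (dQ/dP)(P/Q) = (-19)(42.5/639.500).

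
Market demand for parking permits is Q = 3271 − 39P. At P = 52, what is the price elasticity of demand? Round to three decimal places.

-1.632

At P = 52, Q = 1243.
dQ/dP = −39.
ε = (dQ/dP)(P/Q) = (-39)(52/1243).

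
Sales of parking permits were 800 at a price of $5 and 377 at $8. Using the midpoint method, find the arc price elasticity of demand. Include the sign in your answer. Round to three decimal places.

-1.557

ΔQ = 377 − 800 = -423; ΔP = 8 − 5 = 3.
Midpoints: P̄ = 6.50, Q̄ = 588.5.
ε = (ΔQ/ΔP)(P̄/Q̄) = (-423/3)(6.50/588.5).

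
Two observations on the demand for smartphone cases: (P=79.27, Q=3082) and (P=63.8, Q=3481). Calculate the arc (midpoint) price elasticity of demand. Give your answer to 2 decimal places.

ΔQ = 3481 − 3082 = 399; ΔP = 63.8 − 79.27 = -15.47.
Midpoints: P̄ = 71.53, Q̄ = 3281.5.
ε = (ΔQ/ΔP)(P̄/Q̄) = (399/-15.47)(71.53/3281.5).

-0.56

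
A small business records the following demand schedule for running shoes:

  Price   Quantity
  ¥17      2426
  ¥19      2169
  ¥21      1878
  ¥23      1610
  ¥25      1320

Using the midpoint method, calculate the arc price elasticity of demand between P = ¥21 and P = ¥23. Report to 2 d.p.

-1.69

At P = 21, Q = 1878; at P = 23, Q = 1610.
ΔQ = -268, ΔP = 2. Midpoints: P̄ = 22.00, Q̄ = 1744.0.
ε = (ΔQ/ΔP)(P̄/Q̄) = (-268/2)(22.00/1744.0).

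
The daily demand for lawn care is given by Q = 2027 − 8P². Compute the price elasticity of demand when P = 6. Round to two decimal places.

At P = 6, Q = 1739.
dQ/dP = −16P = -96.
ε = (dQ/dP)(P/Q) = (-96)(6/1739).
|ε| < 1, so demand is inelastic at this price.

-0.33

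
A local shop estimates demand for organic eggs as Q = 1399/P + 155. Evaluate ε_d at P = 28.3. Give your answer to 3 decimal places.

At P = 28.3, Q = 204.435.
dQ/dP = −1399/P² = -1.747.
ε = (dQ/dP)(P/Q) = (-1.747)(28.3/204.435).

-0.242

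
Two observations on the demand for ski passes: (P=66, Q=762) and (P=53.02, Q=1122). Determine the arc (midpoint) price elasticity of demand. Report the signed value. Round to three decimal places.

ΔQ = 1122 − 762 = 360; ΔP = 53.02 − 66 = -12.98.
Midpoints: P̄ = 59.51, Q̄ = 942.0.
ε = (ΔQ/ΔP)(P̄/Q̄) = (360/-12.98)(59.51/942.0).

-1.752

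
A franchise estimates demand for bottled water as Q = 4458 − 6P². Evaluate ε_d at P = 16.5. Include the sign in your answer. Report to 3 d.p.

-1.157

At P = 16.5, Q = 2824.500.
dQ/dP = −12P = -198.
ε = (dQ/dP)(P/Q) = (-198)(16.5/2824.500).
|ε| > 1, so demand is elastic at this price.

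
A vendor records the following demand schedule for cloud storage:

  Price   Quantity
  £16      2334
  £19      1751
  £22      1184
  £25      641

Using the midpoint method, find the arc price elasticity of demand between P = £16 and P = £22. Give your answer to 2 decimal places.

-2.07

At P = 16, Q = 2334; at P = 22, Q = 1184.
ΔQ = -1150, ΔP = 6. Midpoints: P̄ = 19.00, Q̄ = 1759.0.
ε = (ΔQ/ΔP)(P̄/Q̄) = (-1150/6)(19.00/1759.0).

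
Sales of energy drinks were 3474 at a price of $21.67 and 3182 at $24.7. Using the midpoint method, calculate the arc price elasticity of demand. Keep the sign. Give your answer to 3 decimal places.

-0.671

ΔQ = 3182 − 3474 = -292; ΔP = 24.7 − 21.67 = 3.03.
Midpoints: P̄ = 23.19, Q̄ = 3328.0.
ε = (ΔQ/ΔP)(P̄/Q̄) = (-292/3.03)(23.19/3328.0).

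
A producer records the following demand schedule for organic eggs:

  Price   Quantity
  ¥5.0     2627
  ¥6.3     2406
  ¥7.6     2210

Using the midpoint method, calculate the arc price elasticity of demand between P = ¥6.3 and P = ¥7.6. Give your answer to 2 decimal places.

At P = 6.3, Q = 2406; at P = 7.6, Q = 2210.
ΔQ = -196, ΔP = 1.3. Midpoints: P̄ = 6.95, Q̄ = 2308.0.
ε = (ΔQ/ΔP)(P̄/Q̄) = (-196/1.3)(6.95/2308.0).

-0.45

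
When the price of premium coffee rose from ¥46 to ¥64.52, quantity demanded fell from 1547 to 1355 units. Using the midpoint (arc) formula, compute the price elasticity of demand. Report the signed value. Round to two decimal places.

ΔQ = 1355 − 1547 = -192; ΔP = 64.52 − 46 = 18.52.
Midpoints: P̄ = 55.26, Q̄ = 1451.0.
ε = (ΔQ/ΔP)(P̄/Q̄) = (-192/18.52)(55.26/1451.0).

-0.39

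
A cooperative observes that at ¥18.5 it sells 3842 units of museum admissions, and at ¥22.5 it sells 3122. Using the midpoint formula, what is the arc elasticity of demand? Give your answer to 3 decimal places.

ΔQ = 3122 − 3842 = -720; ΔP = 22.5 − 18.5 = 4.
Midpoints: P̄ = 20.50, Q̄ = 3482.0.
ε = (ΔQ/ΔP)(P̄/Q̄) = (-720/4)(20.50/3482.0).

-1.060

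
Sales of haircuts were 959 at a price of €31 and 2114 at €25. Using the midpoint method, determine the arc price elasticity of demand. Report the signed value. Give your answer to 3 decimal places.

-3.508

ΔQ = 2114 − 959 = 1155; ΔP = 25 − 31 = -6.
Midpoints: P̄ = 28.00, Q̄ = 1536.5.
ε = (ΔQ/ΔP)(P̄/Q̄) = (1155/-6)(28.00/1536.5).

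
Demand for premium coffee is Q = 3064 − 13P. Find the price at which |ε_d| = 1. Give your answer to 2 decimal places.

For linear demand Q = a − bP, ε = −bP/(a − bP). |ε| = 1 when bP = a − bP, i.e. P = a/(2b).
P = 3064/(2·13) = 3064/26 = 117.8462.

117.85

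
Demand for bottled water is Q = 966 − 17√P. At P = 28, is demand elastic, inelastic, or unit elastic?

inelastic

Q = 876.044, dQ/dP = -1.606.
ε = (dQ/dP)(P/Q) ≈ -0.051.
|ε| = 0.05 < 1.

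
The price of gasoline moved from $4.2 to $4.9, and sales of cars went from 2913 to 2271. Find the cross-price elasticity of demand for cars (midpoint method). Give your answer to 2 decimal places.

-1.61

ΔQ_x = 2271 − 2913 = -642; ΔP_y = 4.9 − 4.2 = 0.7.
Midpoints: P̄_y = 4.55, Q̄_x = 2592.0.
ε_xy = (ΔQ_x/ΔP_y)(P̄_y/Q̄_x) = (-642/0.7)(4.55/2592.0).
ε_xy < 0, so the goods are complements.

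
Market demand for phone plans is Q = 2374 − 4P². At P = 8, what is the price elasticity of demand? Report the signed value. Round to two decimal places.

At P = 8, Q = 2118.
dQ/dP = −8P = -64.
ε = (dQ/dP)(P/Q) = (-64)(8/2118).

-0.24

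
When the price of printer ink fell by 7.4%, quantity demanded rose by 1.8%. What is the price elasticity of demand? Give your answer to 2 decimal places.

ε = %ΔQ / %ΔP = (1.8)/(-7.4) = -0.243.

-0.24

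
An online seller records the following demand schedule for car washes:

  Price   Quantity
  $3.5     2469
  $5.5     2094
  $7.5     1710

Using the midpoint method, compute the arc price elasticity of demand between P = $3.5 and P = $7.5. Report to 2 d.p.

-0.50

At P = 3.5, Q = 2469; at P = 7.5, Q = 1710.
ΔQ = -759, ΔP = 4.0. Midpoints: P̄ = 5.50, Q̄ = 2089.5.
ε = (ΔQ/ΔP)(P̄/Q̄) = (-759/4.0)(5.50/2089.5).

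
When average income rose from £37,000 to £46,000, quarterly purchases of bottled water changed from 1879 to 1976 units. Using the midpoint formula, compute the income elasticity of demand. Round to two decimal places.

ΔQ = 97, ΔI = 9000. Midpoints: Ī = 41,500, Q̄ = 1927.5.
ε_I = (ΔQ/ΔI)(Ī/Q̄) = (97/9000)(41500/1927.5).

0.23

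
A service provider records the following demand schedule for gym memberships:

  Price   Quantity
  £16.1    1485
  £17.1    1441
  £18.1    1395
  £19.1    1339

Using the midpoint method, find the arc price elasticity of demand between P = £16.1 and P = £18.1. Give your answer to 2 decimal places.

At P = 16.1, Q = 1485; at P = 18.1, Q = 1395.
ΔQ = -90, ΔP = 2.0. Midpoints: P̄ = 17.10, Q̄ = 1440.0.
ε = (ΔQ/ΔP)(P̄/Q̄) = (-90/2.0)(17.10/1440.0).

-0.53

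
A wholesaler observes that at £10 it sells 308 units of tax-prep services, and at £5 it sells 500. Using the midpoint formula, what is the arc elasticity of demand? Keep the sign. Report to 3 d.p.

-0.713

ΔQ = 500 − 308 = 192; ΔP = 5 − 10 = -5.
Midpoints: P̄ = 7.50, Q̄ = 404.0.
ε = (ΔQ/ΔP)(P̄/Q̄) = (192/-5)(7.50/404.0).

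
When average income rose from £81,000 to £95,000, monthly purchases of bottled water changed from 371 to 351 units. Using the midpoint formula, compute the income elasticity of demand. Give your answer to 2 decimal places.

ΔQ = -20, ΔI = 14000. Midpoints: Ī = 88,000, Q̄ = 361.0.
ε_I = (ΔQ/ΔI)(Ī/Q̄) = (-20/14000)(88000/361.0).
ε_I < 0, so the good is inferior.

-0.35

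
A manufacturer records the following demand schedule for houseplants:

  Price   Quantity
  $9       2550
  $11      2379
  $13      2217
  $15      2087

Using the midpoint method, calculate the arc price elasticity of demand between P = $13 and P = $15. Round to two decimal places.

At P = 13, Q = 2217; at P = 15, Q = 2087.
ΔQ = -130, ΔP = 2. Midpoints: P̄ = 14.00, Q̄ = 2152.0.
ε = (ΔQ/ΔP)(P̄/Q̄) = (-130/2)(14.00/2152.0).

-0.42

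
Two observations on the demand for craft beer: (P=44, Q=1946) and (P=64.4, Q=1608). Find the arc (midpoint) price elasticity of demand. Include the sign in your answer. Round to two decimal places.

-0.51

ΔQ = 1608 − 1946 = -338; ΔP = 64.4 − 44 = 20.4.
Midpoints: P̄ = 54.20, Q̄ = 1777.0.
ε = (ΔQ/ΔP)(P̄/Q̄) = (-338/20.4)(54.20/1777.0).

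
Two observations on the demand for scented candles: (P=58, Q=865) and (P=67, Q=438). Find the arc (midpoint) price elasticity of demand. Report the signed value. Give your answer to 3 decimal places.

ΔQ = 438 − 865 = -427; ΔP = 67 − 58 = 9.
Midpoints: P̄ = 62.50, Q̄ = 651.5.
ε = (ΔQ/ΔP)(P̄/Q̄) = (-427/9)(62.50/651.5).

-4.551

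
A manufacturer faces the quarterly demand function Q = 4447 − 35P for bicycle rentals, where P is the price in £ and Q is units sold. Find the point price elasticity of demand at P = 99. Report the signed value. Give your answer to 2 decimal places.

At P = 99, Q = 982.
dQ/dP = −35.
ε = (dQ/dP)(P/Q) = (-35)(99/982).
|ε| > 1, so demand is elastic at this price.

-3.53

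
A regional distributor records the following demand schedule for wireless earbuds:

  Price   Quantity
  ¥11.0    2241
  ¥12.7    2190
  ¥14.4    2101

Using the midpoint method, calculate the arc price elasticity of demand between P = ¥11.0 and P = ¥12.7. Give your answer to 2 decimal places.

At P = 11.0, Q = 2241; at P = 12.7, Q = 2190.
ΔQ = -51, ΔP = 1.7. Midpoints: P̄ = 11.85, Q̄ = 2215.5.
ε = (ΔQ/ΔP)(P̄/Q̄) = (-51/1.7)(11.85/2215.5).

-0.16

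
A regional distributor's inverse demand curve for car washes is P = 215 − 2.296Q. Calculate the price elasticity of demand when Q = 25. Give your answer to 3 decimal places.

-2.746

At Q = 25, P = 215 − 2.296(25) = 157.60.
dP/dQ = −2.296, so dQ/dP = 1/(−2.296) = -0.436.
ε = (dQ/dP)(P/Q) = (-0.436)(157.60/25).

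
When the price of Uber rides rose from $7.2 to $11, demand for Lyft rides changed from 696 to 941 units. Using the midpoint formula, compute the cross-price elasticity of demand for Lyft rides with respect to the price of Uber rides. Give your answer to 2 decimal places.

0.72

ΔQ_x = 941 − 696 = 245; ΔP_y = 11 − 7.2 = 3.8.
Midpoints: P̄_y = 9.10, Q̄_x = 818.5.
ε_xy = (ΔQ_x/ΔP_y)(P̄_y/Q̄_x) = (245/3.8)(9.10/818.5).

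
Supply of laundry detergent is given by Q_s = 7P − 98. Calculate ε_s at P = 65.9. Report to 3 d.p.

1.270

At P = 65.9, Q_s = 363.30.
dQ_s/dP = 7.
ε_s = (dQ_s/dP)(P/Q_s) = (7)(65.9/363.30).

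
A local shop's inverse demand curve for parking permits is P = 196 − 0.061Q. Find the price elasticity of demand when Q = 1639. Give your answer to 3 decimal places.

-0.960

At Q = 1639, P = 196 − 0.061(1639) = 96.02.
dP/dQ = −0.061, so dQ/dP = 1/(−0.061) = -16.393.
ε = (dQ/dP)(P/Q) = (-16.393)(96.02/1639).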